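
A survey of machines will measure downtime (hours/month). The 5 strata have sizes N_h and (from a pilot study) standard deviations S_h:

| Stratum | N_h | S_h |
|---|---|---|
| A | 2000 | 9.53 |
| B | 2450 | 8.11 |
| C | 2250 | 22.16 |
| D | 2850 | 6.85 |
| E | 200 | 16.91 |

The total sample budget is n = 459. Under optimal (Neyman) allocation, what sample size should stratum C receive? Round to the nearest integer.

Neyman allocation: n_h = n · N_h S_h / Σ N_i S_i, with n = 459.
  stratum A: N_h·S_h = 2000·9.53 = 19060.00
  stratum B: N_h·S_h = 2450·8.11 = 19869.50
  stratum C: N_h·S_h = 2250·22.16 = 49860.00
  stratum D: N_h·S_h = 2850·6.85 = 19522.50
  stratum E: N_h·S_h = 200·16.91 = 3382.00
Σ N_h S_h = 111694.00
n for stratum C = 459·49860.00/111694.00 = 204.897 → 205

205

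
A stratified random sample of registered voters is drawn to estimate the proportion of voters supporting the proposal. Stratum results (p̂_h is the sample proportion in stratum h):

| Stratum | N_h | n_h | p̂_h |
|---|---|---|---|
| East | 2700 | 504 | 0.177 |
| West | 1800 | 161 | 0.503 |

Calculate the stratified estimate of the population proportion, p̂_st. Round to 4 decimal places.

p̂_st ≈ 0.3074

N = 4500; stratum weights W_h = N_h/N.
p̂_st = Σ W_h p̂_h = (2700·0.177 + 1800·0.503)/4500 = 0.30740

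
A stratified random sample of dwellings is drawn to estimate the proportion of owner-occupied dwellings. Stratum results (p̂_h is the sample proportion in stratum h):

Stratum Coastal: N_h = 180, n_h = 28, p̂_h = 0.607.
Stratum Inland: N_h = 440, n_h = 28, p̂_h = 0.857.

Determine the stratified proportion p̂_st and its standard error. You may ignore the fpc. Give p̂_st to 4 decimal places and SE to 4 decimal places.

N = 620; stratum weights W_h = N_h/N.
p̂_st = Σ W_h p̂_h = (180·0.607 + 440·0.857)/620 = 0.78442
V̂(p̂_st) = Σ W_h² p̂_h(1−p̂_h)/(n_h−1):
  stratum Coastal: (180/620)²·0.607·0.393/27 = 0.000744696
  stratum Inland: (440/620)²·0.857·0.143/27 = 0.00228599
V̂(p̂_st) = 0.00303069; SE = √V̂ = 0.0550517

p̂_st ≈ 0.7844, SE ≈ 0.0551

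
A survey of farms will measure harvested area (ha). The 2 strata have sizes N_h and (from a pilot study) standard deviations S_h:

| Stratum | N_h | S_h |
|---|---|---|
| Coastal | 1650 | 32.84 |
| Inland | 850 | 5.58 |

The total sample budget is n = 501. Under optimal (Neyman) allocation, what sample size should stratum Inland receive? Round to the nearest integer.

Neyman allocation: n_h = n · N_h S_h / Σ N_i S_i, with n = 501.
  stratum Coastal: N_h·S_h = 1650·32.84 = 54186.00
  stratum Inland: N_h·S_h = 850·5.58 = 4743.00
Σ N_h S_h = 58929.00
n for stratum Inland = 501·4743.00/58929.00 = 40.324 → 40

40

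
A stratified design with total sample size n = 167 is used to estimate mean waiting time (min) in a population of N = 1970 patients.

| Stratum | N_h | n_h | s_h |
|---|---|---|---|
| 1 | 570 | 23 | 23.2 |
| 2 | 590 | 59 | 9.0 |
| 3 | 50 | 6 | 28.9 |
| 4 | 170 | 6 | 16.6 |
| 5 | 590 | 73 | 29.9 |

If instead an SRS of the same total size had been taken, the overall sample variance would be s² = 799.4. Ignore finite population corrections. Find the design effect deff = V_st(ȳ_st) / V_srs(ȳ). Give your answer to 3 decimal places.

V̂(ȳ_st) = Σ W_h² s_h²/n_h, with W_h = N_h/N and N = 1970:
  stratum 1: (570/1970)²·23.2²/23 = 1.95914
  stratum 2: (590/1970)²·9.0²/59 = 0.123142
  stratum 3: (50/1970)²·28.9²/6 = 0.089671
  stratum 4: (170/1970)²·16.6²/6 = 0.342003
  stratum 5: (590/1970)²·29.9²/73 = 1.09848
V_st = 3.61243
V_srs = s²/n = 799.4/167 = 4.78683
deff = V_st / V_srs = 3.61243/4.78683 = 0.7547

deff ≈ 0.755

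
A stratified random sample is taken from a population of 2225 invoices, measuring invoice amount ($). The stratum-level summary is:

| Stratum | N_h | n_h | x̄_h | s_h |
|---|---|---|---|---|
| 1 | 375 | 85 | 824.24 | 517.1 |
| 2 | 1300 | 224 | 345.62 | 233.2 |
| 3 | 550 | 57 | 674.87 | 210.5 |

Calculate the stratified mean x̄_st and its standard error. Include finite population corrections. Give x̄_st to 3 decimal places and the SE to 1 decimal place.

x̄_st = Σ W_h x̄_h = (375·824.24 + 1300·345.62 + 550·674.87)/2225 = 507.67393
V̂(x̄_st) = Σ W_h² (1 − n_h/N_h) s_h²/n_h, with W_h = N_h/N and N = 2225:
  stratum 1: (375/2225)²·(1 − 85/375)·517.1²/85 = 69.1034
  stratum 2: (1300/2225)²·(1 − 224/1300)·233.2²/224 = 68.5969
  stratum 3: (550/2225)²·(1 − 57/550)·210.5²/57 = 42.5774
V̂(x̄_st) = 180.278
SE(x̄_st) = √180.278 = 13.4268

x̄_st ≈ 507.674, SE ≈ 13.4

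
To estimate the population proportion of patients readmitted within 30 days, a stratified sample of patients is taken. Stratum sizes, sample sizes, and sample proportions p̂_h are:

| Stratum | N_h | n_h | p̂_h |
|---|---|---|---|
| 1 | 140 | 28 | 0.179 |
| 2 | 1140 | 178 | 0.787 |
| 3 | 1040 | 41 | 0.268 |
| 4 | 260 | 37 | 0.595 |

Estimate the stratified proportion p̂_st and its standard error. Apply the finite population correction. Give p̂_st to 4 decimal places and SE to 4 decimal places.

p̂_st ≈ 0.5254, SE ≈ 0.0315

N = 2580; stratum weights W_h = N_h/N.
p̂_st = Σ W_h p̂_h = (140·0.179 + 1140·0.787 + 1040·0.268 + 260·0.595)/2580 = 0.52545
V̂(p̂_st) = Σ W_h² (1 − n_h/N_h) p̂_h(1−p̂_h)/(n_h−1):
  stratum 1: (140/2580)²·(1 − 28/140)·0.179·0.821/27 = 1.28215e-05
  stratum 2: (1140/2580)²·(1 − 178/1140)·0.787·0.213/177 = 0.000156035
  stratum 3: (1040/2580)²·(1 − 41/1040)·0.268·0.732/40 = 0.0007655
  stratum 4: (260/2580)²·(1 − 37/260)·0.595·0.405/36 = 5.83053e-05
V̂(p̂_st) = 0.000992662; SE = √V̂ = 0.0315065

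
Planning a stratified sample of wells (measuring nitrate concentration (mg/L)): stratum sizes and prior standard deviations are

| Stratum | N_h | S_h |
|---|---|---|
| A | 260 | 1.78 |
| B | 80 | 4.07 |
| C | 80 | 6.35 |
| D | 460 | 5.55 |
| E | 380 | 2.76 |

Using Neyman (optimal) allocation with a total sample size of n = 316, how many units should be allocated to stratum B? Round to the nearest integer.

Neyman allocation: n_h = n · N_h S_h / Σ N_i S_i, with n = 316.
  stratum A: N_h·S_h = 260·1.78 = 462.80
  stratum B: N_h·S_h = 80·4.07 = 325.60
  stratum C: N_h·S_h = 80·6.35 = 508.00
  stratum D: N_h·S_h = 460·5.55 = 2553.00
  stratum E: N_h·S_h = 380·2.76 = 1048.80
Σ N_h S_h = 4898.20
n for stratum B = 316·325.60/4898.20 = 21.006 → 21

21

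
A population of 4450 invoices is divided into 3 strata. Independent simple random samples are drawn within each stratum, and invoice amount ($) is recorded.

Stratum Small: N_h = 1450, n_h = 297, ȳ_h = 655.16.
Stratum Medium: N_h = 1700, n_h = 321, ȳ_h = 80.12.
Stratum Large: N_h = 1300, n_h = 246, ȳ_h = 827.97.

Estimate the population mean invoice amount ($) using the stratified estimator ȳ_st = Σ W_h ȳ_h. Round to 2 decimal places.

ȳ_st ≈ 485.97

N = Σ N_h = 4450. Stratum weights W_h = N_h/N.
ȳ_st = (1450·655.16 + 1700·80.12 + 1300·827.97) / 4450 = 485.9656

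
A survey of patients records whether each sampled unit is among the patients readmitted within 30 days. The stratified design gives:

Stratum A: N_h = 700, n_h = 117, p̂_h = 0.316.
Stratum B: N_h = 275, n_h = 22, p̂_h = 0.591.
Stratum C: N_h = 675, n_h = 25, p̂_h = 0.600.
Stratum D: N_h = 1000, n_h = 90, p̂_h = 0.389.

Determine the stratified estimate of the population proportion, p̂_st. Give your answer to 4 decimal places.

p̂_st ≈ 0.4444

N = 2650; stratum weights W_h = N_h/N.
p̂_st = Σ W_h p̂_h = (700·0.316 + 275·0.591 + 675·0.600 + 1000·0.389)/2650 = 0.44442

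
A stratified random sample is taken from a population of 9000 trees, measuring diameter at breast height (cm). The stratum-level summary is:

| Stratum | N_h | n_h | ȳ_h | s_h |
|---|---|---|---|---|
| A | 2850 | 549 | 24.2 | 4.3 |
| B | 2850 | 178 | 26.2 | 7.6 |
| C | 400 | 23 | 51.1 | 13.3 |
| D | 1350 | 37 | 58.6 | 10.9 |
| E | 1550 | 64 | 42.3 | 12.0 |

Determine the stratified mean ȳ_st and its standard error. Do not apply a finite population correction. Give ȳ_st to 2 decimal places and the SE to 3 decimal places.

ȳ_st ≈ 34.31, SE ≈ 0.436

ȳ_st = Σ W_h ȳ_h = (2850·24.2 + 2850·26.2 + 400·51.1 + 1350·58.6 + 1550·42.3)/9000 = 34.30611
V̂(ȳ_st) = Σ W_h² s_h²/n_h, with W_h = N_h/N and N = 9000:
  stratum A: (2850/9000)²·4.3²/549 = 0.0033773
  stratum B: (2850/9000)²·7.6²/178 = 0.0325396
  stratum C: (400/9000)²·13.3²/23 = 0.0151918
  stratum D: (1350/9000)²·10.9²/37 = 0.0722493
  stratum E: (1550/9000)²·12.0²/64 = 0.0667361
V̂(ȳ_st) = 0.190094
SE(ȳ_st) = √0.190094 = 0.435998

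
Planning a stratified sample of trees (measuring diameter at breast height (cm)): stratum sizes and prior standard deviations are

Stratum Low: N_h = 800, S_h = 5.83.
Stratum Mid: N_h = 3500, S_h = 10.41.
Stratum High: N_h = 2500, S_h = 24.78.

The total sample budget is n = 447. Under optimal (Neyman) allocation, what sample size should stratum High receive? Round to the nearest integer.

Neyman allocation: n_h = n · N_h S_h / Σ N_i S_i, with n = 447.
  stratum Low: N_h·S_h = 800·5.83 = 4664.00
  stratum Mid: N_h·S_h = 3500·10.41 = 36435.00
  stratum High: N_h·S_h = 2500·24.78 = 61950.00
Σ N_h S_h = 103049.00
n for stratum High = 447·61950.00/103049.00 = 268.723 → 269

269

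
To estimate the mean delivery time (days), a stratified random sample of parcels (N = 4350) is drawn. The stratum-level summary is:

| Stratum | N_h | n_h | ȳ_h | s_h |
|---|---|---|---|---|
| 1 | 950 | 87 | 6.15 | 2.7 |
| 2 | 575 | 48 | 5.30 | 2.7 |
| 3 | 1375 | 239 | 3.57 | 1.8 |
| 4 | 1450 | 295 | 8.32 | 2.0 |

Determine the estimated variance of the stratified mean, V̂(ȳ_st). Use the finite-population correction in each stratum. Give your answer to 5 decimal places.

V̂(ȳ_st) ≈ 0.00838

V̂(ȳ_st) = Σ W_h² (1 − n_h/N_h) s_h²/n_h, with W_h = N_h/N and N = 4350:
  stratum 1: (950/4350)²·(1 − 87/950)·2.7²/87 = 0.00363048
  stratum 2: (575/4350)²·(1 − 48/575)·2.7²/48 = 0.00243213
  stratum 3: (1375/4350)²·(1 − 239/1375)·1.8²/239 = 0.00111905
  stratum 4: (1450/4350)²·(1 − 295/1450)·2.0²/295 = 0.00120008
V̂(ȳ_st) = 0.00838174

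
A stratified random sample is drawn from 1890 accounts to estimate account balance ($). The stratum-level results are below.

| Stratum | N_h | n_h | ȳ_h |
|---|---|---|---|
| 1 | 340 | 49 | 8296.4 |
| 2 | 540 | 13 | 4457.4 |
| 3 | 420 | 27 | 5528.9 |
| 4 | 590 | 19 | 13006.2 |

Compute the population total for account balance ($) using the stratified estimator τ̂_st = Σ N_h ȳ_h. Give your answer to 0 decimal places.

τ̂_st ≈ 15223568

τ̂_st = Σ N_h ȳ_h = 340·8296.4 + 540·4457.4 + 420·5528.9 + 590·13006.2 = 15223568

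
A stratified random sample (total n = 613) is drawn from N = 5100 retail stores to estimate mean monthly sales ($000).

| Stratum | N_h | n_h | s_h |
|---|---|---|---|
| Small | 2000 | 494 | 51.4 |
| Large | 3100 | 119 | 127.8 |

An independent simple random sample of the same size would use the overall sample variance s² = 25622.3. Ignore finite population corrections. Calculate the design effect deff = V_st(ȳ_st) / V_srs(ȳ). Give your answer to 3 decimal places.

V̂(ȳ_st) = Σ W_h² s_h²/n_h, with W_h = N_h/N and N = 5100:
  stratum Small: (2000/5100)²·51.4²/494 = 0.822468
  stratum Large: (3100/5100)²·127.8²/119 = 50.7105
V_st = 51.533
V_srs = s²/n = 25622.3/613 = 41.7982
deff = V_st / V_srs = 51.533/41.7982 = 1.2329

deff ≈ 1.233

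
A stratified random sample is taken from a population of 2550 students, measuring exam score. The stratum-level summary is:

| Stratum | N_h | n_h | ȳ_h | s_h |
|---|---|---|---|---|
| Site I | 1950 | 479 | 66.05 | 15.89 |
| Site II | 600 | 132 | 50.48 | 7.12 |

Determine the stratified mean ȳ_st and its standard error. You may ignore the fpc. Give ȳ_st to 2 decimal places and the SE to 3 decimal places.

ȳ_st = Σ W_h ȳ_h = (1950·66.05 + 600·50.48)/2550 = 62.38647
V̂(ȳ_st) = Σ W_h² s_h²/n_h, with W_h = N_h/N and N = 2550:
  stratum Site I: (1950/2550)²·15.89²/479 = 0.308249
  stratum Site II: (600/2550)²·7.12²/132 = 0.0212622
V̂(ȳ_st) = 0.329511
SE(ȳ_st) = √0.329511 = 0.57403

ȳ_st ≈ 62.39, SE ≈ 0.574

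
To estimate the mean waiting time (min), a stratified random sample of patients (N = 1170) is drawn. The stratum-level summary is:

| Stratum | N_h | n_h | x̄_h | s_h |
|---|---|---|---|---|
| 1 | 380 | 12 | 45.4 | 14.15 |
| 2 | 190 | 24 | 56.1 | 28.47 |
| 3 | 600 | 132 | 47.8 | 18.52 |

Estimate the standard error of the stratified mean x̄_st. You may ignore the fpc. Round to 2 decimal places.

SE(x̄_st) ≈ 1.83

V̂(x̄_st) = Σ W_h² s_h²/n_h, with W_h = N_h/N and N = 1170:
  stratum 1: (380/1170)²·14.15²/12 = 1.76006
  stratum 2: (190/1170)²·28.47²/24 = 0.890634
  stratum 3: (600/1170)²·18.52²/132 = 0.683343
V̂(x̄_st) = 3.33404
SE(x̄_st) = √3.33404 = 1.82593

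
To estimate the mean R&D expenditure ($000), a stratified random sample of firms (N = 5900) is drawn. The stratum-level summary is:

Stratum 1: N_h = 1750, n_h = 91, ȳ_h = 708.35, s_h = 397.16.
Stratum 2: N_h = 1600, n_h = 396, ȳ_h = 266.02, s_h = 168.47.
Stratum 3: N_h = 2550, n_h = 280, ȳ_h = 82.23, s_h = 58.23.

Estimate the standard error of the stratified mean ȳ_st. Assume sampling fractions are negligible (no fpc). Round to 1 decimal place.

V̂(ȳ_st) = Σ W_h² s_h²/n_h, with W_h = N_h/N and N = 5900:
  stratum 1: (1750/5900)²·397.16²/91 = 152.497
  stratum 2: (1600/5900)²·168.47²/396 = 5.27091
  stratum 3: (2550/5900)²·58.23²/280 = 2.2621
V̂(ȳ_st) = 160.03
SE(ȳ_st) = √160.03 = 12.6503

SE(ȳ_st) ≈ 12.7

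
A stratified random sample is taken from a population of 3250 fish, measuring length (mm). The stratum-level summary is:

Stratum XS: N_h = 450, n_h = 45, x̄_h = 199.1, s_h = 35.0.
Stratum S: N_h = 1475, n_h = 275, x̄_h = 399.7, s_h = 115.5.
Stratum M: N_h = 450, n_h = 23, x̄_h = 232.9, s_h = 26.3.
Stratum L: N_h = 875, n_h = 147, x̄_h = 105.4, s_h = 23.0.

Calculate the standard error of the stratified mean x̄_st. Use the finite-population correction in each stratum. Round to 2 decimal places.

SE(x̄_st) ≈ 3.06

V̂(x̄_st) = Σ W_h² (1 − n_h/N_h) s_h²/n_h, with W_h = N_h/N and N = 3250:
  stratum XS: (450/3250)²·(1 − 45/450)·35.0²/45 = 0.469704
  stratum S: (1475/3250)²·(1 − 275/1475)·115.5²/275 = 8.12901
  stratum M: (450/3250)²·(1 − 23/450)·26.3²/23 = 0.547088
  stratum L: (875/3250)²·(1 − 147/875)·23.0²/147 = 0.217026
V̂(x̄_st) = 9.36283
SE(x̄_st) = √9.36283 = 3.05987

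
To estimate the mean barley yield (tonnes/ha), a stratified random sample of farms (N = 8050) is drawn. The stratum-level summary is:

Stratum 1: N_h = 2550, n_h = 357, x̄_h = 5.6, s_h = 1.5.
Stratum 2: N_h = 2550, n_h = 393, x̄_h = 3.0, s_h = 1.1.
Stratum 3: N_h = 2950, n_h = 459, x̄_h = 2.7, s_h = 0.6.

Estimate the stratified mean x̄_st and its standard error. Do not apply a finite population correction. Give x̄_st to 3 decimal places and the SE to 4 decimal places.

x̄_st = Σ W_h x̄_h = (2550·5.6 + 2550·3.0 + 2950·2.7)/8050 = 3.71366
V̂(x̄_st) = Σ W_h² s_h²/n_h, with W_h = N_h/N and N = 8050:
  stratum 1: (2550/8050)²·1.5²/357 = 0.000632416
  stratum 2: (2550/8050)²·1.1²/393 = 0.000308945
  stratum 3: (2950/8050)²·0.6²/459 = 0.000105328
V̂(x̄_st) = 0.00104669
SE(x̄_st) = √0.00104669 = 0.0323526

x̄_st ≈ 3.714, SE ≈ 0.0324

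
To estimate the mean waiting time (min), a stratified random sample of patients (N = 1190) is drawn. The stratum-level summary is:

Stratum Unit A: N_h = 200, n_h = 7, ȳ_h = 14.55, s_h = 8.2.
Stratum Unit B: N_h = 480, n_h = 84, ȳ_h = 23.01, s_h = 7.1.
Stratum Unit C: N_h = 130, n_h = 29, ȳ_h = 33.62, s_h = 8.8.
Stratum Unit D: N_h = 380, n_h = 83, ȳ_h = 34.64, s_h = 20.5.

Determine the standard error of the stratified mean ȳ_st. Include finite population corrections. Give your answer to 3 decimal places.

V̂(ȳ_st) = Σ W_h² (1 − n_h/N_h) s_h²/n_h, with W_h = N_h/N and N = 1190:
  stratum Unit A: (200/1190)²·(1 − 7/200)·8.2²/7 = 0.261832
  stratum Unit B: (480/1190)²·(1 − 84/480)·7.1²/84 = 0.0805527
  stratum Unit C: (130/1190)²·(1 − 29/130)·8.8²/29 = 0.0247593
  stratum Unit D: (380/1190)²·(1 − 83/380)·20.5²/83 = 0.40353
V̂(ȳ_st) = 0.770674
SE(ȳ_st) = √0.770674 = 0.87788

SE(ȳ_st) ≈ 0.878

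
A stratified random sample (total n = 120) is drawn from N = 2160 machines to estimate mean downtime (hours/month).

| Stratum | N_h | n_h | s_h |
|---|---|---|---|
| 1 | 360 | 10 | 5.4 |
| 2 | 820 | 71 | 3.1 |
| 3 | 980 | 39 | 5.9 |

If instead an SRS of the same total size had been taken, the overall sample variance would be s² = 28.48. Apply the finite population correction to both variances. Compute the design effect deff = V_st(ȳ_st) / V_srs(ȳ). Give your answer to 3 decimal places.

deff ≈ 1.218

V̂(ȳ_st) = Σ W_h² (1 − n_h/N_h) s_h²/n_h, with W_h = N_h/N and N = 2160:
  stratum 1: (360/2160)²·(1 − 10/360)·5.4²/10 = 0.07875
  stratum 2: (820/2160)²·(1 − 71/820)·3.1²/71 = 0.0178178
  stratum 3: (980/2160)²·(1 − 39/980)·5.9²/39 = 0.17642
V_st = 0.272988
V_srs = (1 − 120/2160)·28.48/120 = 0.224148
deff = V_st / V_srs = 0.272988/0.224148 = 1.2179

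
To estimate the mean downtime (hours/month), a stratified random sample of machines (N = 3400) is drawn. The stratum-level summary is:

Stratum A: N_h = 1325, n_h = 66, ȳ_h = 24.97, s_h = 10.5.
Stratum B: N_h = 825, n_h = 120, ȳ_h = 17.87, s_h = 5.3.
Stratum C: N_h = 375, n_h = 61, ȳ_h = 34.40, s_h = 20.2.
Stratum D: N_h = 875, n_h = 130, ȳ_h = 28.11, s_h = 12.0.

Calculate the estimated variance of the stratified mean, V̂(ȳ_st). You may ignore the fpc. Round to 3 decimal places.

V̂(ȳ_st) = Σ W_h² s_h²/n_h, with W_h = N_h/N and N = 3400:
  stratum A: (1325/3400)²·10.5²/66 = 0.253693
  stratum B: (825/3400)²·5.3²/120 = 0.0137823
  stratum C: (375/3400)²·20.2²/61 = 0.0813725
  stratum D: (875/3400)²·12.0²/130 = 0.0733631
V̂(ȳ_st) = 0.422211

V̂(ȳ_st) ≈ 0.422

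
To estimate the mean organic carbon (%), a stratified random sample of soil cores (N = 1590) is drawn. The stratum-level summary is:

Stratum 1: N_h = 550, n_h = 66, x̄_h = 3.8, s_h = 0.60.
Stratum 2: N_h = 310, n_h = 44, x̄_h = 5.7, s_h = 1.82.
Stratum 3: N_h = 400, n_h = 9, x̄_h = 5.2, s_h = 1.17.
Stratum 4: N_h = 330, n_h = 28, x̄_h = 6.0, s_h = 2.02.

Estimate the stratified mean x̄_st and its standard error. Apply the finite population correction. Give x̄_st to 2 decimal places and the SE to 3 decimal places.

x̄_st = Σ W_h x̄_h = (550·3.8 + 310·5.7 + 400·5.2 + 330·6.0)/1590 = 4.97925
V̂(x̄_st) = Σ W_h² (1 − n_h/N_h) s_h²/n_h, with W_h = N_h/N and N = 1590:
  stratum 1: (550/1590)²·(1 − 66/550)·0.60²/66 = 0.000574344
  stratum 2: (310/1590)²·(1 − 44/310)·1.82²/44 = 0.0024555
  stratum 3: (400/1590)²·(1 − 9/400)·1.17²/9 = 0.00940961
  stratum 4: (330/1590)²·(1 − 28/330)·2.02²/28 = 0.00574475
V̂(x̄_st) = 0.0181842
SE(x̄_st) = √0.0181842 = 0.134849

x̄_st ≈ 4.98, SE ≈ 0.135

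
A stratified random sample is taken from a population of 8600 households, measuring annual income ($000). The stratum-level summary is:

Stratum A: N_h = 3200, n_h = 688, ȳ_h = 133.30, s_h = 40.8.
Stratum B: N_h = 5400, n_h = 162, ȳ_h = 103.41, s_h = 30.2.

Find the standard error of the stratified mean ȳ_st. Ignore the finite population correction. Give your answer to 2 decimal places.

V̂(ȳ_st) = Σ W_h² s_h²/n_h, with W_h = N_h/N and N = 8600:
  stratum A: (3200/8600)²·40.8²/688 = 0.334992
  stratum B: (5400/8600)²·30.2²/162 = 2.21968
V̂(ȳ_st) = 2.55467
SE(ȳ_st) = √2.55467 = 1.59833

SE(ȳ_st) ≈ 1.60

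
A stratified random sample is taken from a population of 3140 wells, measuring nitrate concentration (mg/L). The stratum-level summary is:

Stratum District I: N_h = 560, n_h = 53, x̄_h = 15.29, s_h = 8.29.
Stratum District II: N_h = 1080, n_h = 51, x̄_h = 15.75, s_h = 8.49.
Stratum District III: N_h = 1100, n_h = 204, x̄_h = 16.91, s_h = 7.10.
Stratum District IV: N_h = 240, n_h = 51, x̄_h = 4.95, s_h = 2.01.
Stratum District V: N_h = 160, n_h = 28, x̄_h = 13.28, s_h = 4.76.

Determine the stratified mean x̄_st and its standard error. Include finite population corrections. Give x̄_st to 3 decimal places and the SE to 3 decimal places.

x̄_st ≈ 15.123, SE ≈ 0.473

x̄_st = Σ W_h x̄_h = (560·15.29 + 1080·15.75 + 1100·16.91 + 240·4.95 + 160·13.28)/3140 = 15.12299
V̂(x̄_st) = Σ W_h² (1 − n_h/N_h) s_h²/n_h, with W_h = N_h/N and N = 3140:
  stratum District I: (560/3140)²·(1 − 53/560)·8.29²/53 = 0.0373396
  stratum District II: (1080/3140)²·(1 − 51/1080)·8.49²/51 = 0.159303
  stratum District III: (1100/3140)²·(1 − 204/1100)·7.10²/204 = 0.0247018
  stratum District IV: (240/3140)²·(1 − 51/240)·2.01²/51 = 0.000364448
  stratum District V: (160/3140)²·(1 − 28/160)·4.76²/28 = 0.00173337
V̂(x̄_st) = 0.223443
SE(x̄_st) = √0.223443 = 0.472697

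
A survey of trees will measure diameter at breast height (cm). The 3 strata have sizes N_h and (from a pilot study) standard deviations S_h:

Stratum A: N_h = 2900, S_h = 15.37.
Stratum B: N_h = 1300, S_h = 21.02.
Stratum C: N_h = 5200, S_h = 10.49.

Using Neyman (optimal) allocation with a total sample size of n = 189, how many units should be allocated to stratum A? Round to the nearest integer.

67

Neyman allocation: n_h = n · N_h S_h / Σ N_i S_i, with n = 189.
  stratum A: N_h·S_h = 2900·15.37 = 44573.00
  stratum B: N_h·S_h = 1300·21.02 = 27326.00
  stratum C: N_h·S_h = 5200·10.49 = 54548.00
Σ N_h S_h = 126447.00
n for stratum A = 189·44573.00/126447.00 = 66.623 → 67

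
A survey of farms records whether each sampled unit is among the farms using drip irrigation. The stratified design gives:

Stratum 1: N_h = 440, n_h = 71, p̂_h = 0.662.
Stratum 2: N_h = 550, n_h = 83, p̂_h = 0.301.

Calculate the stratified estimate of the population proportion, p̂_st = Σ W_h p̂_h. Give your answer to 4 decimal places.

p̂_st ≈ 0.4614

N = 990; stratum weights W_h = N_h/N.
p̂_st = Σ W_h p̂_h = (440·0.662 + 550·0.301)/990 = 0.46144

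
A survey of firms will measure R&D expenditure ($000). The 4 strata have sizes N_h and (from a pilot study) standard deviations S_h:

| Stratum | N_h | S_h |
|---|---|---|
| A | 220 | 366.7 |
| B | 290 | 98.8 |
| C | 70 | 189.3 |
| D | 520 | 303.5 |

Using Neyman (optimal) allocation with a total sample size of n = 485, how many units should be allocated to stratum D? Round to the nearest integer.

Neyman allocation: n_h = n · N_h S_h / Σ N_i S_i, with n = 485.
  stratum A: N_h·S_h = 220·366.7 = 80674.00
  stratum B: N_h·S_h = 290·98.8 = 28652.00
  stratum C: N_h·S_h = 70·189.3 = 13251.00
  stratum D: N_h·S_h = 520·303.5 = 157820.00
Σ N_h S_h = 280397.00
n for stratum D = 485·157820.00/280397.00 = 272.980 → 273

273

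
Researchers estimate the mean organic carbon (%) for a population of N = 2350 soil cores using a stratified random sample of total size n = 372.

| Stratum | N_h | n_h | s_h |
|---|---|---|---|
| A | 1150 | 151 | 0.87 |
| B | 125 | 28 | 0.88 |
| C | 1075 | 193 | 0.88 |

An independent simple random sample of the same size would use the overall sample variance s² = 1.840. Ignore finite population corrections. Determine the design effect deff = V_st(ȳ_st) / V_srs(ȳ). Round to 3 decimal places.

V̂(ȳ_st) = Σ W_h² s_h²/n_h, with W_h = N_h/N and N = 2350:
  stratum A: (1150/2350)²·0.87²/151 = 0.00120039
  stratum B: (125/2350)²·0.88²/28 = 7.82513e-05
  stratum C: (1075/2350)²·0.88²/193 = 0.000839632
V_st = 0.00211827
V_srs = s²/n = 1.840/372 = 0.00494624
deff = V_st / V_srs = 0.00211827/0.00494624 = 0.4283

deff ≈ 0.428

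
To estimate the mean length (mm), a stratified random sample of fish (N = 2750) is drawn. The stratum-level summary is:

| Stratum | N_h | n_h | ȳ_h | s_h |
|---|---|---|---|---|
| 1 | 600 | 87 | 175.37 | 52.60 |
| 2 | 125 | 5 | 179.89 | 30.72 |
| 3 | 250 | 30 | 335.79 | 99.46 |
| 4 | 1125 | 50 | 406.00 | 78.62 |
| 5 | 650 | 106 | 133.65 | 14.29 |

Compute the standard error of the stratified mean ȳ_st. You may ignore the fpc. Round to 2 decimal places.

V̂(ȳ_st) = Σ W_h² s_h²/n_h, with W_h = N_h/N and N = 2750:
  stratum 1: (600/2750)²·52.60²/87 = 1.51387
  stratum 2: (125/2750)²·30.72²/5 = 0.389966
  stratum 3: (250/2750)²·99.46²/30 = 2.72515
  stratum 4: (1125/2750)²·78.62²/50 = 20.6888
  stratum 5: (650/2750)²·14.29²/106 = 0.107627
V̂(ȳ_st) = 25.4254
SE(ȳ_st) = √25.4254 = 5.04236

SE(ȳ_st) ≈ 5.04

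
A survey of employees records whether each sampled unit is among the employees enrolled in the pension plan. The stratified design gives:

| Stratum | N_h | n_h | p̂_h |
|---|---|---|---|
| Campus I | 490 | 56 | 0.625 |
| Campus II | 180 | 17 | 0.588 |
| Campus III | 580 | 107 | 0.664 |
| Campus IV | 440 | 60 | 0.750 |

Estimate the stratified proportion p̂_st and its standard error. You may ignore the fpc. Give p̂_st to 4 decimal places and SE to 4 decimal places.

p̂_st ≈ 0.6670, SE ≈ 0.0315

N = 1690; stratum weights W_h = N_h/N.
p̂_st = Σ W_h p̂_h = (490·0.625 + 180·0.588 + 580·0.664 + 440·0.750)/1690 = 0.66699
V̂(p̂_st) = Σ W_h² p̂_h(1−p̂_h)/(n_h−1):
  stratum Campus I: (490/1690)²·0.625·0.375/55 = 0.000358234
  stratum Campus II: (180/1690)²·0.588·0.412/16 = 0.000171762
  stratum Campus III: (580/1690)²·0.664·0.336/106 = 0.000247904
  stratum Campus IV: (440/1690)²·0.750·0.250/59 = 0.000215418
V̂(p̂_st) = 0.000993318; SE = √V̂ = 0.0315169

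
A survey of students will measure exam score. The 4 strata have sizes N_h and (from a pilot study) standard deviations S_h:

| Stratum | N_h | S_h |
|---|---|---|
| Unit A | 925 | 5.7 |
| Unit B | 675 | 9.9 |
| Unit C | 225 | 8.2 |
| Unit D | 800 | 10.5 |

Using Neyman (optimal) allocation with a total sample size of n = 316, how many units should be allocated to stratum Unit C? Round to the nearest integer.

26

Neyman allocation: n_h = n · N_h S_h / Σ N_i S_i, with n = 316.
  stratum Unit A: N_h·S_h = 925·5.7 = 5272.50
  stratum Unit B: N_h·S_h = 675·9.9 = 6682.50
  stratum Unit C: N_h·S_h = 225·8.2 = 1845.00
  stratum Unit D: N_h·S_h = 800·10.5 = 8400.00
Σ N_h S_h = 22200.00
n for stratum Unit C = 316·1845.00/22200.00 = 26.262 → 26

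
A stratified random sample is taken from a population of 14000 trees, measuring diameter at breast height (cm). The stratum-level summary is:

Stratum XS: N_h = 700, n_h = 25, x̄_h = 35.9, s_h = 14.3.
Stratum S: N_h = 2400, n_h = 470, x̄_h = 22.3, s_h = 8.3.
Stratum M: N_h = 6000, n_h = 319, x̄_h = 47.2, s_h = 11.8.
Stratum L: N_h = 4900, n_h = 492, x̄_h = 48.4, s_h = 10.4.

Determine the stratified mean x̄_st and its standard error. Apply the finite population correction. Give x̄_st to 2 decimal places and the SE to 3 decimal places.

x̄_st ≈ 42.79, SE ≈ 0.351

x̄_st = Σ W_h x̄_h = (700·35.9 + 2400·22.3 + 6000·47.2 + 4900·48.4)/14000 = 42.78643
V̂(x̄_st) = Σ W_h² (1 − n_h/N_h) s_h²/n_h, with W_h = N_h/N and N = 14000:
  stratum XS: (700/14000)²·(1 − 25/700)·14.3²/25 = 0.0197187
  stratum S: (2400/14000)²·(1 − 470/2400)·8.3²/470 = 0.00346394
  stratum M: (6000/14000)²·(1 − 319/6000)·11.8²/319 = 0.075909
  stratum L: (4900/14000)²·(1 − 492/4900)·10.4²/492 = 0.0242261
V̂(x̄_st) = 0.123318
SE(x̄_st) = √0.123318 = 0.351166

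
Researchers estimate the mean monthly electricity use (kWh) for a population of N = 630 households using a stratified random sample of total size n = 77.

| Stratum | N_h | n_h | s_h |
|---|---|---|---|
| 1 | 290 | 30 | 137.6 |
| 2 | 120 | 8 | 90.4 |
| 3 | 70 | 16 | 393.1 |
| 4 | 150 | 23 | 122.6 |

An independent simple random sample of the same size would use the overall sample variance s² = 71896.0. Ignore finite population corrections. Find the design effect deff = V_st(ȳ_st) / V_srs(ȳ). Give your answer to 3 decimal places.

V̂(ȳ_st) = Σ W_h² s_h²/n_h, with W_h = N_h/N and N = 630:
  stratum 1: (290/630)²·137.6²/30 = 133.731
  stratum 2: (120/630)²·90.4²/8 = 37.062
  stratum 3: (70/630)²·393.1²/16 = 119.234
  stratum 4: (150/630)²·122.6²/23 = 37.0471
V_st = 327.074
V_srs = s²/n = 71896.0/77 = 933.714
deff = V_st / V_srs = 327.074/933.714 = 0.3503

deff ≈ 0.350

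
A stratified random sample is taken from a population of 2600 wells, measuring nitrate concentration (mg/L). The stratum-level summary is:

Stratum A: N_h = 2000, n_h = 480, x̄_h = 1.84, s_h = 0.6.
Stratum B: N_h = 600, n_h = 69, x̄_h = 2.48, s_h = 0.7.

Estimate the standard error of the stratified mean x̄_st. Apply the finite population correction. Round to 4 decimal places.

V̂(x̄_st) = Σ W_h² (1 − n_h/N_h) s_h²/n_h, with W_h = N_h/N and N = 2600:
  stratum A: (2000/2600)²·(1 − 480/2000)·0.6²/480 = 0.000337278
  stratum B: (600/2600)²·(1 − 69/600)·0.7²/69 = 0.000334693
V̂(x̄_st) = 0.000671971
SE(x̄_st) = √0.000671971 = 0.0259224

SE(x̄_st) ≈ 0.0259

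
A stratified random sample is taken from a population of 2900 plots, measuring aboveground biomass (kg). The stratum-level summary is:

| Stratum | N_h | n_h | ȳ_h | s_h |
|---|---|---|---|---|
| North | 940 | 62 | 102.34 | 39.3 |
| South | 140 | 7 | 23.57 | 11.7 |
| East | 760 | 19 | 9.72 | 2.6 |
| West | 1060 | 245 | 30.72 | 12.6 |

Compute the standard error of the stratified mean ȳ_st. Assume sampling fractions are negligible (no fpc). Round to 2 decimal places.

SE(ȳ_st) ≈ 1.67

V̂(ȳ_st) = Σ W_h² s_h²/n_h, with W_h = N_h/N and N = 2900:
  stratum North: (940/2900)²·39.3²/62 = 2.6173
  stratum South: (140/2900)²·11.7²/7 = 0.0455757
  stratum East: (760/2900)²·2.6²/19 = 0.0244357
  stratum West: (1060/2900)²·12.6²/245 = 0.0865746
V̂(ȳ_st) = 2.77388
SE(ȳ_st) = √2.77388 = 1.6655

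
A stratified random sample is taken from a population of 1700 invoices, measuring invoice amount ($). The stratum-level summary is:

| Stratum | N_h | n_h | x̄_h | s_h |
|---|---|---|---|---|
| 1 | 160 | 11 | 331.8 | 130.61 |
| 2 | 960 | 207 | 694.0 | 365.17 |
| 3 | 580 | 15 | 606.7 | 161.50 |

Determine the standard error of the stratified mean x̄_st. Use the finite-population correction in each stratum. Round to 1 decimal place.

V̂(x̄_st) = Σ W_h² (1 − n_h/N_h) s_h²/n_h, with W_h = N_h/N and N = 1700:
  stratum 1: (160/1700)²·(1 − 11/160)·130.61²/11 = 12.7929
  stratum 2: (960/1700)²·(1 − 207/960)·365.17²/207 = 161.134
  stratum 3: (580/1700)²·(1 − 15/580)·161.50²/15 = 197.166
V̂(x̄_st) = 371.093
SE(x̄_st) = √371.093 = 19.2638

SE(x̄_st) ≈ 19.3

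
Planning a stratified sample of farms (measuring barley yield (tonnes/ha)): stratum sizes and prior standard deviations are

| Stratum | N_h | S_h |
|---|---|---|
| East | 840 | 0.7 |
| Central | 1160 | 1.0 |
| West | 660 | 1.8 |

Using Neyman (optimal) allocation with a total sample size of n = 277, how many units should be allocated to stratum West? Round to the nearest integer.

112

Neyman allocation: n_h = n · N_h S_h / Σ N_i S_i, with n = 277.
  stratum East: N_h·S_h = 840·0.7 = 588.00
  stratum Central: N_h·S_h = 1160·1.0 = 1160.00
  stratum West: N_h·S_h = 660·1.8 = 1188.00
Σ N_h S_h = 2936.00
n for stratum West = 277·1188.00/2936.00 = 112.083 → 112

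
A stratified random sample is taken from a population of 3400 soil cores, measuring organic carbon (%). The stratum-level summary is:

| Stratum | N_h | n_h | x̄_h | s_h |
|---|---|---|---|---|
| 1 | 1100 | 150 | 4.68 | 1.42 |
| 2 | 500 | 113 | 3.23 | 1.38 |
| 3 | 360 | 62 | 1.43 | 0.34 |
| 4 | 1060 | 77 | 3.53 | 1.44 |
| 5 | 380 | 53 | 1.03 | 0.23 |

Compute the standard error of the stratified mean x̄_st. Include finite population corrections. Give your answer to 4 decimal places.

V̂(x̄_st) = Σ W_h² (1 − n_h/N_h) s_h²/n_h, with W_h = N_h/N and N = 3400:
  stratum 1: (1100/3400)²·(1 − 150/1100)·1.42²/150 = 0.00121519
  stratum 2: (500/3400)²·(1 − 113/500)·1.38²/113 = 0.0002821
  stratum 3: (360/3400)²·(1 − 62/360)·0.34²/62 = 1.73032e-05
  stratum 4: (1060/3400)²·(1 − 77/1060)·1.44²/77 = 0.00242737
  stratum 5: (380/3400)²·(1 − 53/380)·0.23²/53 = 1.07289e-05
V̂(x̄_st) = 0.00395269
SE(x̄_st) = √0.00395269 = 0.0628704

SE(x̄_st) ≈ 0.0629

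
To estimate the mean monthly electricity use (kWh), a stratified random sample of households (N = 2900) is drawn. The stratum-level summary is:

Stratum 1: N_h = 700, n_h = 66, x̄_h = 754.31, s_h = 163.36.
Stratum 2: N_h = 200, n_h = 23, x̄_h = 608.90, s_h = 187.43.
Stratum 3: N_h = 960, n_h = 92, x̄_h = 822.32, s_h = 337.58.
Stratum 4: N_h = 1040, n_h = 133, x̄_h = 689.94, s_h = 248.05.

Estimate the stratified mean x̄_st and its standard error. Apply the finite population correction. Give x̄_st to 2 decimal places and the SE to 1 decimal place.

x̄_st ≈ 743.71, SE ≈ 14.2

x̄_st = Σ W_h x̄_h = (700·754.31 + 200·608.90 + 960·822.32 + 1040·689.94)/2900 = 743.71097
V̂(x̄_st) = Σ W_h² (1 − n_h/N_h) s_h²/n_h, with W_h = N_h/N and N = 2900:
  stratum 1: (700/2900)²·(1 − 66/700)·163.36²/66 = 21.3373
  stratum 2: (200/2900)²·(1 − 23/200)·187.43²/23 = 6.42921
  stratum 3: (960/2900)²·(1 − 92/960)·337.58²/92 = 122.733
  stratum 4: (1040/2900)²·(1 − 133/1040)·248.05²/133 = 51.8885
V̂(x̄_st) = 202.388
SE(x̄_st) = √202.388 = 14.2263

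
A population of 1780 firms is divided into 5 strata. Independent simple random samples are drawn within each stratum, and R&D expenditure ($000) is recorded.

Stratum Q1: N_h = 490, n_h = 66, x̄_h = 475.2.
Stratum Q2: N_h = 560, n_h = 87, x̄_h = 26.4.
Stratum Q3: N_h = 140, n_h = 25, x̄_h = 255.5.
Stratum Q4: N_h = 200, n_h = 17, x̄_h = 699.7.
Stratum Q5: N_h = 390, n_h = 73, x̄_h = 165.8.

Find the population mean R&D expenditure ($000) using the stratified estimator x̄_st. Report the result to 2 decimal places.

N = Σ N_h = 1780. Stratum weights W_h = N_h/N.
x̄_st = (490·475.2 + 560·26.4 + 140·255.5 + 200·699.7 + 390·165.8) / 1780 = 274.1596

x̄_st ≈ 274.16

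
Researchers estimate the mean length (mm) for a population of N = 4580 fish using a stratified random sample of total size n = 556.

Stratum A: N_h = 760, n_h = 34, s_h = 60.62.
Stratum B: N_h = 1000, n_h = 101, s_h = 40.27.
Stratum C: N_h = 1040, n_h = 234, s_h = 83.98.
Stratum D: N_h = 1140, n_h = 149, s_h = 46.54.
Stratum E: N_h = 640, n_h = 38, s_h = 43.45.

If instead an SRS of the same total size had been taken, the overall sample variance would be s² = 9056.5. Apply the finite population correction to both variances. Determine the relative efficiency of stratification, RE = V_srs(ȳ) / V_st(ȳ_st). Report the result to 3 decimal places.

V̂(ȳ_st) = Σ W_h² (1 − n_h/N_h) s_h²/n_h, with W_h = N_h/N and N = 4580:
  stratum A: (760/4580)²·(1 − 34/760)·60.62²/34 = 2.84297
  stratum B: (1000/4580)²·(1 − 101/1000)·40.27²/101 = 0.68813
  stratum C: (1040/4580)²·(1 − 234/1040)·83.98²/234 = 1.20441
  stratum D: (1140/4580)²·(1 − 149/1140)·46.54²/149 = 0.782914
  stratum E: (640/4580)²·(1 − 38/640)·43.45²/38 = 0.912518
V_st = 6.43094
V_srs = (1 − 556/4580)·9056.5/556 = 14.3113
Relative efficiency = V_srs / V_st = 14.3113/6.43094 = 2.2254

RE ≈ 2.225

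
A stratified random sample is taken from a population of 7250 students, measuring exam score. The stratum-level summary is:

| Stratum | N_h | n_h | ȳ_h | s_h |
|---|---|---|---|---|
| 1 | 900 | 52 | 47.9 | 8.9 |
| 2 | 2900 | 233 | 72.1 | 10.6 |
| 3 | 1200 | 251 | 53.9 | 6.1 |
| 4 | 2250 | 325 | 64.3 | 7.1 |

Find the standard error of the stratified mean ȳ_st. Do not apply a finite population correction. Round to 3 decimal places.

V̂(ȳ_st) = Σ W_h² s_h²/n_h, with W_h = N_h/N and N = 7250:
  stratum 1: (900/7250)²·8.9²/52 = 0.0234739
  stratum 2: (2900/7250)²·10.6²/233 = 0.0771571
  stratum 3: (1200/7250)²·6.1²/251 = 0.00406137
  stratum 4: (2250/7250)²·7.1²/325 = 0.014939
V̂(ȳ_st) = 0.119631
SE(ȳ_st) = √0.119631 = 0.345878

SE(ȳ_st) ≈ 0.346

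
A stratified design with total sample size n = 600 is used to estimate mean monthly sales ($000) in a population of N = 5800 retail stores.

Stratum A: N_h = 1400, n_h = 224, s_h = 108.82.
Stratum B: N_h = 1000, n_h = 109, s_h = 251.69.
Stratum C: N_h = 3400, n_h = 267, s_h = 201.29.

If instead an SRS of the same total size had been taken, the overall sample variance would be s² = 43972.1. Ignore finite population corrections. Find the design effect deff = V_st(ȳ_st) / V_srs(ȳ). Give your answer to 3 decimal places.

V̂(ȳ_st) = Σ W_h² s_h²/n_h, with W_h = N_h/N and N = 5800:
  stratum A: (1400/5800)²·108.82²/224 = 3.08013
  stratum B: (1000/5800)²·251.69²/109 = 17.2762
  stratum C: (3400/5800)²·201.29²/267 = 52.1477
V_st = 72.5041
V_srs = s²/n = 43972.1/600 = 73.2868
deff = V_st / V_srs = 72.5041/73.2868 = 0.9893

deff ≈ 0.989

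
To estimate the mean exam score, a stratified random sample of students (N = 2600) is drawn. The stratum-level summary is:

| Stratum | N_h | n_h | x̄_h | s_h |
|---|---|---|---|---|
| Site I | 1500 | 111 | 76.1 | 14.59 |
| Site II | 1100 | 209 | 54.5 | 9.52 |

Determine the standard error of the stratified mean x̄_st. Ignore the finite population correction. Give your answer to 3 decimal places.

SE(x̄_st) ≈ 0.846

V̂(x̄_st) = Σ W_h² s_h²/n_h, with W_h = N_h/N and N = 2600:
  stratum Site I: (1500/2600)²·14.59²/111 = 0.638298
  stratum Site II: (1100/2600)²·9.52²/209 = 0.0776187
V̂(x̄_st) = 0.715917
SE(x̄_st) = √0.715917 = 0.846119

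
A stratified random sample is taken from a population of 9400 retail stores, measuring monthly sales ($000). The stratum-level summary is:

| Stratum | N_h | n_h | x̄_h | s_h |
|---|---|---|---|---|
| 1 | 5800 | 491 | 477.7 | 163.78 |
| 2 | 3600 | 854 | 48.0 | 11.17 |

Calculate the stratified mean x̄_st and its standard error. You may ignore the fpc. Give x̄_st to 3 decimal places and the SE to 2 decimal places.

x̄_st ≈ 313.134, SE ≈ 4.56

x̄_st = Σ W_h x̄_h = (5800·477.7 + 3600·48.0)/9400 = 313.13404
V̂(x̄_st) = Σ W_h² s_h²/n_h, with W_h = N_h/N and N = 9400:
  stratum 1: (5800/9400)²·163.78²/491 = 20.7989
  stratum 2: (3600/9400)²·11.17²/854 = 0.0214288
V̂(x̄_st) = 20.8203
SE(x̄_st) = √20.8203 = 4.56293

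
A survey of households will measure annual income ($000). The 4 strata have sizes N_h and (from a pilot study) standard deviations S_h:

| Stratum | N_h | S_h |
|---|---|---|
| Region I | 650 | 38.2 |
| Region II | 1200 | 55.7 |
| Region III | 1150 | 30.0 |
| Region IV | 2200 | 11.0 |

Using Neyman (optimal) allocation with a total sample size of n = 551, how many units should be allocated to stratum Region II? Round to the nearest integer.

Neyman allocation: n_h = n · N_h S_h / Σ N_i S_i, with n = 551.
  stratum Region I: N_h·S_h = 650·38.2 = 24830.00
  stratum Region II: N_h·S_h = 1200·55.7 = 66840.00
  stratum Region III: N_h·S_h = 1150·30.0 = 34500.00
  stratum Region IV: N_h·S_h = 2200·11.0 = 24200.00
Σ N_h S_h = 150370.00
n for stratum Region II = 551·66840.00/150370.00 = 244.921 → 245

245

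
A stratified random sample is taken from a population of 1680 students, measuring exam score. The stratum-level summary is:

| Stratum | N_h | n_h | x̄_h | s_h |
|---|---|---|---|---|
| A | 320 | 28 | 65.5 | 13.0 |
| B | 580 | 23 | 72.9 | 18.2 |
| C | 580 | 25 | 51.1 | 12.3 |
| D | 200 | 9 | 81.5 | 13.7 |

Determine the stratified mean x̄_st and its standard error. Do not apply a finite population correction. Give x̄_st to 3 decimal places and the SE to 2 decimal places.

x̄_st ≈ 64.988, SE ≈ 1.72

x̄_st = Σ W_h x̄_h = (320·65.5 + 580·72.9 + 580·51.1 + 200·81.5)/1680 = 64.98810
V̂(x̄_st) = Σ W_h² s_h²/n_h, with W_h = N_h/N and N = 1680:
  stratum A: (320/1680)²·13.0²/28 = 0.218983
  stratum B: (580/1680)²·18.2²/23 = 1.71653
  stratum C: (580/1680)²·12.3²/25 = 0.721286
  stratum D: (200/1680)²·13.7²/9 = 0.295556
V̂(x̄_st) = 2.95236
SE(x̄_st) = √2.95236 = 1.71824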